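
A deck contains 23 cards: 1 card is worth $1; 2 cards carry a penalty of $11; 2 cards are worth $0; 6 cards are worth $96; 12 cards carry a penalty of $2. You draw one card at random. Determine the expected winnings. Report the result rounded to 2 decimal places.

E[payout] = (1/23)·1 + (2/23)·(-11) + (2/23)·0 + (6/23)·96 + (12/23)·(-2) = 531/23
≈ $23.09

$23.09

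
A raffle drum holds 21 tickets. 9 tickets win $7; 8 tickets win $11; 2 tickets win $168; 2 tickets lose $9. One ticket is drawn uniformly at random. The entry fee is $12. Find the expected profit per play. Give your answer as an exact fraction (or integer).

E[payout] = (9/21)·7 + (8/21)·11 + (2/21)·168 + (2/21)·(-9) = 67/3
Expected profit = 67/3 − 12 = 31/3

31/3 dollars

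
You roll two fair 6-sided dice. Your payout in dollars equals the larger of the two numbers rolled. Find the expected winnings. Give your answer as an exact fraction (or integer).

Distribution of the larger of the two numbers rolled: 1 w.p. 1/36, 2 w.p. 1/12, 3 w.p. 5/36, 4 w.p. 7/36, 5 w.p. 1/4, 6 w.p. 11/36
E[payout] = (1/36)·1 + (1/12)·2 + (5/36)·3 + (7/36)·4 + (1/4)·5 + (11/36)·6 = 161/36

161/36 dollars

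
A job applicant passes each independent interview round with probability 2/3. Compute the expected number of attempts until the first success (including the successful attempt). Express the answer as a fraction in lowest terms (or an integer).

For a geometric distribution, E[trials] = 1/p = 1/(2/3) = 3/2.

3/2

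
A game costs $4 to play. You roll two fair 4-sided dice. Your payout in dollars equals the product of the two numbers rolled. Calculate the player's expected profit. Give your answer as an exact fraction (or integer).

9/4 dollars

Distribution of the product of the two numbers rolled: 1 w.p. 1/16, 2 w.p. 1/8, 3 w.p. 1/8, 4 w.p. 3/16, 6 w.p. 1/8, 8 w.p. 1/8, …
E[payout] = (1/16)·1 + (1/8)·2 + (1/8)·3 + (3/16)·4 + (1/8)·6 + (1/8)·8 + (1/16)·9 + (1/8)·12 + (1/16)·16 = 25/4
Expected profit = 25/4 − 4 = 9/4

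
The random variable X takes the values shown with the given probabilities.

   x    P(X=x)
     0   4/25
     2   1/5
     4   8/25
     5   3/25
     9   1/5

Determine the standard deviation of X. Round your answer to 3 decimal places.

E[X] = 102/25, E[X²] = 628/25
Var(X) = E[X²] − (E[X])² = 628/25 − 10404/625 = 5296/625
SD(X) = √(5296/625) ≈ 2.911

2.911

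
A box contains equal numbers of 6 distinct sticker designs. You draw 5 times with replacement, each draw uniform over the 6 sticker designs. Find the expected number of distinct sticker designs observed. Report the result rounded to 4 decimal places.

Let Xⱼ=1 if type j appears at least once. P(Xⱼ=1) = 1 − ((6−1)/6)^5 = 4651/7776.
E[#distinct] = 6·4651/7776 = 4651/1296.
≈ 3.5887

3.5887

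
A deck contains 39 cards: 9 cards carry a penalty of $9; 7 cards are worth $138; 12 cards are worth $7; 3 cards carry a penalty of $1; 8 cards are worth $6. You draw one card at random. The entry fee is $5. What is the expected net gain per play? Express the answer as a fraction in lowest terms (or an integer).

E[payout] = (9/39)·(-9) + (7/39)·138 + (12/39)·7 + (3/39)·(-1) + (8/39)·6 = 26
Expected profit = 26 − 5 = 21

$21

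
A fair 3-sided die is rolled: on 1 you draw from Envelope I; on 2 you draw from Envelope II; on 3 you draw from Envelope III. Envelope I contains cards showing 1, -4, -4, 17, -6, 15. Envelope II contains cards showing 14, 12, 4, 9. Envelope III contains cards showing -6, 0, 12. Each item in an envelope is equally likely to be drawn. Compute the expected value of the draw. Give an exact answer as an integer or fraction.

E[X | Envelope I] = (1 − 4 − 4 + 17 − 6 + 15)/6 = 19/6
E[X | Envelope II] = (14 + 12 + 4 + 9)/4 = 39/4
E[X | Envelope III] = (-6 + 0 + 12)/3 = 2
E[X] = (1/3)·19/6 + (1/3)·39/4 + (1/3)·2 = 179/36

179/36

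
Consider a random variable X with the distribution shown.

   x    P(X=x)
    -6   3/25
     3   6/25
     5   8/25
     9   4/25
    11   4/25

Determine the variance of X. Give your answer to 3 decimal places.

23.760

E[X] = (3/25)·(-6) + (6/25)·3 + (8/25)·5 + (4/25)·9 + (4/25)·11 = 24/5
E[X²] = (3/25)·36 + (6/25)·9 + (8/25)·25 + (4/25)·81 + (4/25)·121 = 234/5
Var(X) = 234/5 − (24/5)² = 594/25 ≈ 23.760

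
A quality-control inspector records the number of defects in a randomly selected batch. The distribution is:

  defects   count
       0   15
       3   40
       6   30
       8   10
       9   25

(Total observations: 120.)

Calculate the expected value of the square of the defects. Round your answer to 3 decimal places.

34.208

Total = 120, so P(defects=0) = 15/120, etc.
E[X²] = (1/8)·0 + (1/3)·9 + (1/4)·36 + (1/12)·64 + (5/24)·81
     = 821/24 ≈ 34.208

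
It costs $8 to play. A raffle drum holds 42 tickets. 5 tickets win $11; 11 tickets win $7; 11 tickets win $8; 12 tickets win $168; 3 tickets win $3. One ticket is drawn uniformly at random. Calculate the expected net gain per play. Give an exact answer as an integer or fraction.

E[payout] = (5/42)·11 + (11/42)·7 + (11/42)·8 + (12/42)·168 + (3/42)·3 = 2245/42
Expected profit = 2245/42 − 8 = 1909/42

1909/42 dollars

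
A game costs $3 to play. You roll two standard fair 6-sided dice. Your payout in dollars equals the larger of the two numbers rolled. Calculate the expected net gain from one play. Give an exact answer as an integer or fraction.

53/36 dollars

Distribution of the larger of the two numbers rolled: 1 w.p. 1/36, 2 w.p. 1/12, 3 w.p. 5/36, 4 w.p. 7/36, 5 w.p. 1/4, 6 w.p. 11/36
E[payout] = (1/36)·1 + (1/12)·2 + (5/36)·3 + (7/36)·4 + (1/4)·5 + (11/36)·6 = 161/36
Expected profit = 161/36 − 3 = 53/36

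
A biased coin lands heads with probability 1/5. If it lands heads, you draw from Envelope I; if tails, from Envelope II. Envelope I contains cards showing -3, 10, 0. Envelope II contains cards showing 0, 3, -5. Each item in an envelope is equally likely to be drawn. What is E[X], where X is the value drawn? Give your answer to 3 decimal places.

E[X | Envelope I] = (-3 + 10 + 0)/3 = 7/3
E[X | Envelope II] = (0 + 3 − 5)/3 = -2/3
E[X] = (1/5)·7/3 + (4/5)·(-2/3) = -1/15 ≈ -0.067

-0.067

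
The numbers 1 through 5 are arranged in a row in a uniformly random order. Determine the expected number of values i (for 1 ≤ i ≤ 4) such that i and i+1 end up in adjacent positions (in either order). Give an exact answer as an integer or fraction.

8/5

For each i ∈ {1,…,4}, let Xᵢ = 1 if i and i+1 are adjacent. P(Xᵢ=1) = 2·(5−1)!/5! = 2/5.
By linearity, E[ΣXᵢ] = (4)·(2/5) = 8/5.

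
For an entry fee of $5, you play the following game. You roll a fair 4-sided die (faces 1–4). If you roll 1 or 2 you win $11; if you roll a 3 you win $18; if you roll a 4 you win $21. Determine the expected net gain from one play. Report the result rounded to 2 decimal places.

$10.25

E[payout] = (1/2)·11 + (1/4)·18 + (1/4)·21 = 61/4
Expected profit = 61/4 − 5 = 41/4 ≈ $10.25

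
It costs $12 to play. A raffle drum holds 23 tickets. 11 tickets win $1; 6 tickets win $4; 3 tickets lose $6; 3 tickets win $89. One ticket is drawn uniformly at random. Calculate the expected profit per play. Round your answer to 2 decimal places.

$0.35

E[payout] = (11/23)·1 + (6/23)·4 + (3/23)·(-6) + (3/23)·89 = 284/23
Expected profit = 284/23 − 12 = 8/23 ≈ $0.35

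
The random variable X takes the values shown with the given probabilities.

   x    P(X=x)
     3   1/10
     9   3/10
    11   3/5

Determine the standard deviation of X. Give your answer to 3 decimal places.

2.375

E[X] = 48/5, E[X²] = 489/5
Var(X) = E[X²] − (E[X])² = 489/5 − 2304/25 = 141/25
SD(X) = √(141/25) ≈ 2.375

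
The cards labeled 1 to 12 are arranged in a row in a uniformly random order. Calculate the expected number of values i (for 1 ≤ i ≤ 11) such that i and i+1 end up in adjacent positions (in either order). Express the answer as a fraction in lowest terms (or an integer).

For each i ∈ {1,…,11}, let Xᵢ = 1 if i and i+1 are adjacent. P(Xᵢ=1) = 2·(12−1)!/12! = 2/12.
By linearity, E[ΣXᵢ] = (11)·(2/12) = 11/6.

11/6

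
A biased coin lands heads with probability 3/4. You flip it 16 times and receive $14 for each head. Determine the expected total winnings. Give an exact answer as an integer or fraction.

$168

E[#heads] = 16·3/4 = 12 (linearity over flips).
E[winnings] = 14·12 = 168.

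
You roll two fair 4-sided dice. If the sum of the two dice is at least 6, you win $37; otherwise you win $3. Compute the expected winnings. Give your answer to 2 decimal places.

$15.75

E[payout] = (5/8)·3 + (3/8)·37 = 63/4
≈ $15.75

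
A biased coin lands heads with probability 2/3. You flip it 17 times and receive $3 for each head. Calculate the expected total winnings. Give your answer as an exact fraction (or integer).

E[#heads] = 17·2/3 = 34/3 (linearity over flips).
E[winnings] = 3·34/3 = 34.

$34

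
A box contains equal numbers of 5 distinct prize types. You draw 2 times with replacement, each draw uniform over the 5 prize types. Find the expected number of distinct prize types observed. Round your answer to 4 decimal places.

1.8000

Let Xⱼ=1 if type j appears at least once. P(Xⱼ=1) = 1 − ((5−1)/5)^2 = 9/25.
E[#distinct] = 5·9/25 = 9/5.
≈ 1.8000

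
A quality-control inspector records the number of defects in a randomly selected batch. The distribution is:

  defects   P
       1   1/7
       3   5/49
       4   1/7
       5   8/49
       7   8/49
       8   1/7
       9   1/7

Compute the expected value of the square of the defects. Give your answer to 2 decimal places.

36.14

E[X²] = (1/7)·1 + (5/49)·9 + (1/7)·16 + (8/49)·25 + (8/49)·49 + (1/7)·64 + (1/7)·81
     = 253/7 ≈ 36.14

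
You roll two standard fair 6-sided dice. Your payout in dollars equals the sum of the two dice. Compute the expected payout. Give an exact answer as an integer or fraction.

Distribution of the sum of the two dice: 2 w.p. 1/36, 3 w.p. 1/18, 4 w.p. 1/12, 5 w.p. 1/9, 6 w.p. 5/36, 7 w.p. 1/6, …
E[payout] = (1/36)·2 + (1/18)·3 + (1/12)·4 + (1/9)·5 + (5/36)·6 + (1/6)·7 + (5/36)·8 + (1/9)·9 + (1/12)·10 + (1/18)·11 + (1/36)·12 = 7

$7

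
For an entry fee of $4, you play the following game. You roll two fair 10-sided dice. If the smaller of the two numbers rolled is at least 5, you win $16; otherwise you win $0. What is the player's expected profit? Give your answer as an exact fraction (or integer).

44/25 dollars

E[payout] = (16/25)·0 + (9/25)·16 = 144/25
Expected profit = 144/25 − 4 = 44/25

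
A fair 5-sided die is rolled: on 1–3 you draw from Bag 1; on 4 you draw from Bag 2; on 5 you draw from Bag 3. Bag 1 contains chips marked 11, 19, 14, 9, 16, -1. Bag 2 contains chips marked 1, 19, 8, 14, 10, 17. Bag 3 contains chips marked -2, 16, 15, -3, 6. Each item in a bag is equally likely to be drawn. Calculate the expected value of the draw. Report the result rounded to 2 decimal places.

E[X | Bag 1] = (11 + 19 + 14 + 9 + 16 − 1)/6 = 34/3
E[X | Bag 2] = (1 + 19 + 8 + 14 + 10 + 17)/6 = 23/2
E[X | Bag 3] = (-2 + 16 + 15 − 3 + 6)/5 = 32/5
E[X] = (3/5)·34/3 + (1/5)·23/2 + (1/5)·32/5 = 519/50 ≈ 10.38

10.38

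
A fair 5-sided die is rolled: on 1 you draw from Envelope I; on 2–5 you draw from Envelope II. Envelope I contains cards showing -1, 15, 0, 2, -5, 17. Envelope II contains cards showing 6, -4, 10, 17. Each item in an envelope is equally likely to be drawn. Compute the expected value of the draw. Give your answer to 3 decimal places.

6.733

E[X | Envelope I] = (-1 + 15 + 0 + 2 − 5 + 17)/6 = 14/3
E[X | Envelope II] = (6 − 4 + 10 + 17)/4 = 29/4
E[X] = (1/5)·14/3 + (4/5)·29/4 = 101/15 ≈ 6.733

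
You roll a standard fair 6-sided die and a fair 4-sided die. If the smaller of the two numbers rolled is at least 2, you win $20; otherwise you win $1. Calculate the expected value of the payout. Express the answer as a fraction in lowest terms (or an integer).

103/8 dollars

E[payout] = (3/8)·1 + (5/8)·20 = 103/8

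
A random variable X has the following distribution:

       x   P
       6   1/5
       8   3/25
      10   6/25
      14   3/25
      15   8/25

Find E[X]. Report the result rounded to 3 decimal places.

E[X] = (1/5)·6 + (3/25)·8 + (6/25)·10 + (3/25)·14 + (8/25)·15
     = 276/25 ≈ 11.040

11.040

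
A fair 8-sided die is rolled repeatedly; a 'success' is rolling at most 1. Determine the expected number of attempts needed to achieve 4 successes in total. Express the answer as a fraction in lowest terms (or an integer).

32

By linearity (sum of 4 independent geometric waits), E[trials] = 4/p = 4/(1/8) = 32.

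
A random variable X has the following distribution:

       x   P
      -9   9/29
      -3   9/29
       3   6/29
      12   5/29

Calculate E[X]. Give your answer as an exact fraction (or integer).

-30/29

E[X] = (9/29)·(-9) + (9/29)·(-3) + (6/29)·3 + (5/29)·12
     = -30/29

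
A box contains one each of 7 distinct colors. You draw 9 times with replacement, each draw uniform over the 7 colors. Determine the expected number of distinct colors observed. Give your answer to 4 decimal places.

5.2519

Let Xⱼ=1 if type j appears at least once. P(Xⱼ=1) = 1 − ((7−1)/7)^9 = 30275911/40353607.
E[#distinct] = 7·30275911/40353607 = 30275911/5764801.
≈ 5.2519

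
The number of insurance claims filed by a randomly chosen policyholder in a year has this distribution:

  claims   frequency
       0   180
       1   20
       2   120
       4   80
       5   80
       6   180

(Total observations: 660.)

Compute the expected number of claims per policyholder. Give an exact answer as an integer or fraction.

103/33

Total = 660, so P(claims=0) = 180/660, etc.
E[X] = (3/11)·0 + (1/33)·1 + (2/11)·2 + (4/33)·4 + (4/33)·5 + (3/11)·6
     = 103/33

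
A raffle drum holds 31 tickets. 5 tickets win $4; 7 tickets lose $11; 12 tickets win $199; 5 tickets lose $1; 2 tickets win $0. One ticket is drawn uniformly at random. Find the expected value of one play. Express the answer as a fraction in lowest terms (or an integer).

2326/31 dollars

E[payout] = (5/31)·4 + (7/31)·(-11) + (12/31)·199 + (5/31)·(-1) + (2/31)·0 = 2326/31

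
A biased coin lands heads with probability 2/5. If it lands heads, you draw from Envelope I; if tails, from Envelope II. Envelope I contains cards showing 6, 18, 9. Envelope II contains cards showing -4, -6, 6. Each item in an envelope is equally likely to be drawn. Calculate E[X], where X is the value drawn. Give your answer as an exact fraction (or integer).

18/5

E[X | Envelope I] = (6 + 18 + 9)/3 = 11
E[X | Envelope II] = (-4 − 6 + 6)/3 = -4/3
E[X] = (2/5)·11 + (3/5)·(-4/3) = 18/5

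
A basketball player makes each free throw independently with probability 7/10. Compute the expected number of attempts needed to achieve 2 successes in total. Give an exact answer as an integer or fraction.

20/7

By linearity (sum of 2 independent geometric waits), E[trials] = 2/p = 2/(7/10) = 20/7.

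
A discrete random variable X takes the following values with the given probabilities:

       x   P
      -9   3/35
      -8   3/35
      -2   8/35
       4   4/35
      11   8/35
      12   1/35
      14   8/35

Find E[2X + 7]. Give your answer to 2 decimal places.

E[2x+7] = (3/35)·(-11) + (3/35)·(-9) + (8/35)·3 + (4/35)·15 + (8/35)·29 + (1/35)·31 + (8/35)·35
     = 81/5 ≈ 16.20

16.20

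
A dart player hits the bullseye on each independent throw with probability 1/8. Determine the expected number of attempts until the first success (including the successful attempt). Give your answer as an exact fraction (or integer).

For a geometric distribution, E[trials] = 1/p = 1/(1/8) = 8.

8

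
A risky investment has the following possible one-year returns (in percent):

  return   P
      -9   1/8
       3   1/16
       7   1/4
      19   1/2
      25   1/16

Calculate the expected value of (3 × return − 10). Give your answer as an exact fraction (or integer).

E[3x-10] = (1/8)·(-37) + (1/16)·(-1) + (1/4)·11 + (1/2)·47 + (1/16)·65
     = 205/8

205/8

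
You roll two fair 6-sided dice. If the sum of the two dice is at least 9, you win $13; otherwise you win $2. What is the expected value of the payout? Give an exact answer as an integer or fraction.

E[payout] = (13/18)·2 + (5/18)·13 = 91/18

91/18 dollars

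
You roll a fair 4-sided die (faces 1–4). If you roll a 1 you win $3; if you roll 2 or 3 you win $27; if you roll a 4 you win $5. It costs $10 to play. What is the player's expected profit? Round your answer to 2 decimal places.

$5.50

E[payout] = (1/4)·3 + (1/4)·5 + (1/2)·27 = 31/2
Expected profit = 31/2 − 10 = 11/2 ≈ $5.50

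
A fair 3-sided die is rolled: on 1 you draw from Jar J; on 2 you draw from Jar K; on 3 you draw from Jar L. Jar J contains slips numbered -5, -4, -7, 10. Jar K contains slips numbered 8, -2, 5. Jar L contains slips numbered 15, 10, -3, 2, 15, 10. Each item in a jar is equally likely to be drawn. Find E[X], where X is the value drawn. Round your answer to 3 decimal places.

3.444

E[X | Jar J] = (-5 − 4 − 7 + 10)/4 = -3/2
E[X | Jar K] = (8 − 2 + 5)/3 = 11/3
E[X | Jar L] = (15 + 10 − 3 + 2 + 15 + 10)/6 = 49/6
E[X] = (1/3)·(-3/2) + (1/3)·11/3 + (1/3)·49/6 = 31/9 ≈ 3.444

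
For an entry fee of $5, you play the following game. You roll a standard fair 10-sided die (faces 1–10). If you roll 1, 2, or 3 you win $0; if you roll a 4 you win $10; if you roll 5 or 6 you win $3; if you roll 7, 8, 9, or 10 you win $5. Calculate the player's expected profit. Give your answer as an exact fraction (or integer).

E[payout] = (3/10)·0 + (1/5)·3 + (2/5)·5 + (1/10)·10 = 18/5
Expected profit = 18/5 − 5 = -7/5

-7/5 dollars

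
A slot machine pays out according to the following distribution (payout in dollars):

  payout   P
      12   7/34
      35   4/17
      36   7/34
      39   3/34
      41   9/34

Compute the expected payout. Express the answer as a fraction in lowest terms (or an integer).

E[X] = (7/34)·12 + (4/17)·35 + (7/34)·36 + (3/34)·39 + (9/34)·41
     = 551/17

551/17 dollars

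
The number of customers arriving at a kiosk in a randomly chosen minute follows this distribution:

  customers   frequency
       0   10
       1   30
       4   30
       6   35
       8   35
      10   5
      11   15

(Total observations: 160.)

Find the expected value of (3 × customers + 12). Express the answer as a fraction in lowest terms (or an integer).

Total = 160, so P(customers=0) = 10/160, etc.
E[3x+12] = (1/16)·12 + (3/16)·15 + (3/16)·24 + (7/32)·30 + (7/32)·36 + (1/32)·42 + (3/32)·45
     = 897/32

897/32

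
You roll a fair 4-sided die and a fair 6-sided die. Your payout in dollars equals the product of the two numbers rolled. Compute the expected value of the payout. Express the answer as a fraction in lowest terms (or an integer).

35/4 dollars

Distribution of the product of the two numbers rolled: 1 w.p. 1/24, 2 w.p. 1/12, 3 w.p. 1/12, 4 w.p. 1/8, 5 w.p. 1/24, 6 w.p. 1/8, …
E[payout] = (1/24)·1 + (1/12)·2 + (1/12)·3 + (1/8)·4 + (1/24)·5 + (1/8)·6 + (1/12)·8 + (1/24)·9 + (1/24)·10 + (1/8)·12 + (1/24)·15 + (1/24)·16 + (1/24)·18 + (1/24)·20 + (1/24)·24 = 35/4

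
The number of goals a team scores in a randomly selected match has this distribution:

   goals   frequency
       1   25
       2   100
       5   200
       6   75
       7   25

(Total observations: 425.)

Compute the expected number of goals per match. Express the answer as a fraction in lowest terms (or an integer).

74/17

Total = 425, so P(goals=1) = 25/425, etc.
E[X] = (1/17)·1 + (4/17)·2 + (8/17)·5 + (3/17)·6 + (1/17)·7
     = 74/17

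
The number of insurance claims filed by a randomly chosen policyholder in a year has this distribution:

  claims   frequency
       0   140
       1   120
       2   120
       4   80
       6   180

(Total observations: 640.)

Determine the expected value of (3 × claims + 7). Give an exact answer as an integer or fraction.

Total = 640, so P(claims=0) = 140/640, etc.
E[3x+7] = (7/32)·7 + (3/16)·10 + (3/16)·13 + (1/8)·19 + (9/32)·25
     = 61/4

61/4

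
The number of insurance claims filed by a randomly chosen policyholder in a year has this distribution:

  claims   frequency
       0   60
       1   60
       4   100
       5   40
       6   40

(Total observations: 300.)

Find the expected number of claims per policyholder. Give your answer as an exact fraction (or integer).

Total = 300, so P(claims=0) = 60/300, etc.
E[X] = (1/5)·0 + (1/5)·1 + (1/3)·4 + (2/15)·5 + (2/15)·6
     = 3

3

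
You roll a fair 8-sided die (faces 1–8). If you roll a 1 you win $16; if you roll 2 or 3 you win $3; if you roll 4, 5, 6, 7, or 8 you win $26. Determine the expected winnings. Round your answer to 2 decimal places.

E[payout] = (1/4)·3 + (1/8)·16 + (5/8)·26 = 19
≈ $19.00

$19.00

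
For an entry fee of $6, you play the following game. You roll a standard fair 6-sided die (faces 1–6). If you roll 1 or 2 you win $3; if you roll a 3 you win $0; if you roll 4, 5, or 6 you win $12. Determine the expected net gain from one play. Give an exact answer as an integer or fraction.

$1

E[payout] = (1/6)·0 + (1/3)·3 + (1/2)·12 = 7
Expected profit = 7 − 6 = 1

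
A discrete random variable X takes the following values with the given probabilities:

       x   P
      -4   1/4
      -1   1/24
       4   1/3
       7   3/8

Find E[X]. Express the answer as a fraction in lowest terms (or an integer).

35/12

E[X] = (1/4)·(-4) + (1/24)·(-1) + (1/3)·4 + (3/8)·7
     = 35/12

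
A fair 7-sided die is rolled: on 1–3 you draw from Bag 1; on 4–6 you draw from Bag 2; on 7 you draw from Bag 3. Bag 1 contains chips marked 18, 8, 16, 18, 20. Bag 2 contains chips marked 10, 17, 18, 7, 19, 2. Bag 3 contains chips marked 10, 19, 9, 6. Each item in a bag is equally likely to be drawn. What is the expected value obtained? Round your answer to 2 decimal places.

E[X | Bag 1] = (18 + 8 + 16 + 18 + 20)/5 = 16
E[X | Bag 2] = (10 + 17 + 18 + 7 + 19 + 2)/6 = 73/6
E[X | Bag 3] = (10 + 19 + 9 + 6)/4 = 11
E[X] = (3/7)·16 + (3/7)·73/6 + (1/7)·11 = 191/14 ≈ 13.64

13.64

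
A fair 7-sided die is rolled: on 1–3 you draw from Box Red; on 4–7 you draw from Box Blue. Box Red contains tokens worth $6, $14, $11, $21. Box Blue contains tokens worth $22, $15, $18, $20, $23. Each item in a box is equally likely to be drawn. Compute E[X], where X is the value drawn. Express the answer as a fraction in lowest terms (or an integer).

587/35 dollars

E[X | Box Red] = (6 + 14 + 11 + 21)/4 = 13
E[X | Box Blue] = (22 + 15 + 18 + 20 + 23)/5 = 98/5
E[X] = (3/7)·13 + (4/7)·98/5 = 587/35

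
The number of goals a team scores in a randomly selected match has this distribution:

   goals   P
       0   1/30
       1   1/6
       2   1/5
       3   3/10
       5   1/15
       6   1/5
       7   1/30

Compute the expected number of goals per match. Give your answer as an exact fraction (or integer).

97/30

E[X] = (1/30)·0 + (1/6)·1 + (1/5)·2 + (3/10)·3 + (1/15)·5 + (1/5)·6 + (1/30)·7
     = 97/30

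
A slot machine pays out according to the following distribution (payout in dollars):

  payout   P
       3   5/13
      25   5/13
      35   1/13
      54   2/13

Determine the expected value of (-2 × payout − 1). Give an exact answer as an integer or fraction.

-579/13

E[-2x-1] = (5/13)·(-7) + (5/13)·(-51) + (1/13)·(-71) + (2/13)·(-109)
     = -579/13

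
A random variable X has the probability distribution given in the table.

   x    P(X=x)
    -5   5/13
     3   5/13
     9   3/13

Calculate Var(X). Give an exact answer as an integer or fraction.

E[X] = (5/13)·(-5) + (5/13)·3 + (3/13)·9 = 17/13
E[X²] = (5/13)·25 + (5/13)·9 + (3/13)·81 = 413/13
Var(X) = 413/13 − (17/13)² = 5080/169

5080/169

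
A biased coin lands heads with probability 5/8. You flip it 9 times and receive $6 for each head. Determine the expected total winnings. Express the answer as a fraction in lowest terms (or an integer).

135/4 dollars

E[#heads] = 9·5/8 = 45/8 (linearity over flips).
E[winnings] = 6·45/8 = 135/4.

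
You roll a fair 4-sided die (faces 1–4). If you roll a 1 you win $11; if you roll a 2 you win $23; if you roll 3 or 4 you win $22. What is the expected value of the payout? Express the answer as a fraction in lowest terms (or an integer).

39/2 dollars

E[payout] = (1/4)·11 + (1/2)·22 + (1/4)·23 = 39/2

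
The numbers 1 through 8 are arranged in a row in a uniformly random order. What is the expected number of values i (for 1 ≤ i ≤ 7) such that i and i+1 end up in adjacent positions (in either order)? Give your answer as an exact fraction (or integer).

For each i ∈ {1,…,7}, let Xᵢ = 1 if i and i+1 are adjacent. P(Xᵢ=1) = 2·(8−1)!/8! = 2/8.
By linearity, E[ΣXᵢ] = (7)·(2/8) = 7/4.

7/4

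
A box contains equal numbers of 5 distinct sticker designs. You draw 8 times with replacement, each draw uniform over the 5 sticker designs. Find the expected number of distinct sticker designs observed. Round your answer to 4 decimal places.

Let Xⱼ=1 if type j appears at least once. P(Xⱼ=1) = 1 − ((5−1)/5)^8 = 325089/390625.
E[#distinct] = 5·325089/390625 = 325089/78125.
≈ 4.1611

4.1611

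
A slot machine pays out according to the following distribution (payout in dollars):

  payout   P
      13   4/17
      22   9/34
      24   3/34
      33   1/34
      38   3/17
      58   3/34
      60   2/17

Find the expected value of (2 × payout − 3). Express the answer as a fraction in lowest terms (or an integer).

998/17

E[2x-3] = (4/17)·23 + (9/34)·41 + (3/34)·45 + (1/34)·63 + (3/17)·73 + (3/34)·113 + (2/17)·117
     = 998/17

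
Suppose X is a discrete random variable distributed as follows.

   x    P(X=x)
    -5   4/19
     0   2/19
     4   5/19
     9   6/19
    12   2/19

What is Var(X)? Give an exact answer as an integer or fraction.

E[X] = (4/19)·(-5) + (2/19)·0 + (5/19)·4 + (6/19)·9 + (2/19)·12 = 78/19
E[X²] = (4/19)·25 + (2/19)·0 + (5/19)·16 + (6/19)·81 + (2/19)·144 = 954/19
Var(X) = 954/19 − (78/19)² = 12042/361

12042/361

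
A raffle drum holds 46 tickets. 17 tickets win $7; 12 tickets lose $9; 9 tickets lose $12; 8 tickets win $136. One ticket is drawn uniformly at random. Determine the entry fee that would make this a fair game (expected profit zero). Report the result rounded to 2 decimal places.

$21.54

E[payout] = (17/46)·7 + (12/46)·(-9) + (9/46)·(-12) + (8/46)·136 = 991/46
Fair fee = E[payout] = 991/46 ≈ $21.54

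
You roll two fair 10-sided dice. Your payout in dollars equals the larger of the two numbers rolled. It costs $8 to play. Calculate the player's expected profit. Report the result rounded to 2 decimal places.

Distribution of the larger of the two numbers rolled: 1 w.p. 1/100, 2 w.p. 3/100, 3 w.p. 1/20, 4 w.p. 7/100, 5 w.p. 9/100, 6 w.p. 11/100, …
E[payout] = (1/100)·1 + (3/100)·2 + (1/20)·3 + (7/100)·4 + (9/100)·5 + (11/100)·6 + (13/100)·7 + (3/20)·8 + (17/100)·9 + (19/100)·10 = 143/20
Expected profit = 143/20 − 8 = -17/20 ≈ -$0.85

-$0.85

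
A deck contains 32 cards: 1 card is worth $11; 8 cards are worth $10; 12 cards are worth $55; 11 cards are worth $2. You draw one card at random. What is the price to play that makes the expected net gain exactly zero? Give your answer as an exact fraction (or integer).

E[payout] = (1/32)·11 + (8/32)·10 + (12/32)·55 + (11/32)·2 = 773/32
Fair fee = E[payout] = 773/32

773/32 dollars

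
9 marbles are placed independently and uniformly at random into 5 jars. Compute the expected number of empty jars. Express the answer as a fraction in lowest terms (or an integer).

Let Xⱼ=1 if jar j is empty. P(Xⱼ=1) = ((5-1)/5)^9 = 262144/1953125.
By linearity, E[#empty] = 5·262144/1953125 = 262144/390625.

262144/390625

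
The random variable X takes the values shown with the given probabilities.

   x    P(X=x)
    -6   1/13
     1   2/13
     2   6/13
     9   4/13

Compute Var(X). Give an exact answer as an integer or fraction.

3082/169

E[X] = (1/13)·(-6) + (2/13)·1 + (6/13)·2 + (4/13)·9 = 44/13
E[X²] = (1/13)·36 + (2/13)·1 + (6/13)·4 + (4/13)·81 = 386/13
Var(X) = 386/13 − (44/13)² = 3082/169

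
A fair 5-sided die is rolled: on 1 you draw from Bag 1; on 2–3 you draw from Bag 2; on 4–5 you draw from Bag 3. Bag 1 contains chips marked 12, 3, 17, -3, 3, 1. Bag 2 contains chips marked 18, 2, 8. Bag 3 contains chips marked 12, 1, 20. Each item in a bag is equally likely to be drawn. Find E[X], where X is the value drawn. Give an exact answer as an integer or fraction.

E[X | Bag 1] = (12 + 3 + 17 − 3 + 3 + 1)/6 = 11/2
E[X | Bag 2] = (18 + 2 + 8)/3 = 28/3
E[X | Bag 3] = (12 + 1 + 20)/3 = 11
E[X] = (1/5)·11/2 + (2/5)·28/3 + (2/5)·11 = 277/30

277/30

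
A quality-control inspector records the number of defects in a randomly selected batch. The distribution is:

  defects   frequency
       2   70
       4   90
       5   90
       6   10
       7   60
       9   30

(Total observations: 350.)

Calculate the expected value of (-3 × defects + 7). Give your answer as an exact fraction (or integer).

-53/7

Total = 350, so P(defects=2) = 70/350, etc.
E[-3x+7] = (1/5)·1 + (9/35)·(-5) + (9/35)·(-8) + (1/35)·(-11) + (6/35)·(-14) + (3/35)·(-20)
     = -53/7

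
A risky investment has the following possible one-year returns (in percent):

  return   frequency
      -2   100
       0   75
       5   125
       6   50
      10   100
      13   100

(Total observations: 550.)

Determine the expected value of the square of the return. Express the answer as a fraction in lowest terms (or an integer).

1289/22

Total = 550, so P(return=-2) = 100/550, etc.
E[X²] = (2/11)·4 + (3/22)·0 + (5/22)·25 + (1/11)·36 + (2/11)·100 + (2/11)·169
     = 1289/22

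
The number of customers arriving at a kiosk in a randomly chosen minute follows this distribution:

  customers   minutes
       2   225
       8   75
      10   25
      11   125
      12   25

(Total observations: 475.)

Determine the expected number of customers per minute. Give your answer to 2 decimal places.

6.26

Total = 475, so P(customers=2) = 225/475, etc.
E[X] = (9/19)·2 + (3/19)·8 + (1/19)·10 + (5/19)·11 + (1/19)·12
     = 119/19 ≈ 6.26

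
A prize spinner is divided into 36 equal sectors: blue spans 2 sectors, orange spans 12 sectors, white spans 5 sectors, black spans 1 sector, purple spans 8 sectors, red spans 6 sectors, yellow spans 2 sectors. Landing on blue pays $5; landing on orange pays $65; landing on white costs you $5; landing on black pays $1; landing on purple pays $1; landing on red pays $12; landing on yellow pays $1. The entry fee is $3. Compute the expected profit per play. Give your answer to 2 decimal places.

E[payout] = (2/36)·5 + (12/36)·65 + (5/36)·(-5) + (1/36)·1 + (8/36)·1 + (6/36)·12 + (2/36)·1 = 212/9
Expected profit = 212/9 − 3 = 185/9 ≈ $20.56

$20.56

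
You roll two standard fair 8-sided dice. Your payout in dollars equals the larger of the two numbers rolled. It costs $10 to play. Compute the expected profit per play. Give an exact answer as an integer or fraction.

-67/16 dollars

Distribution of the larger of the two numbers rolled: 1 w.p. 1/64, 2 w.p. 3/64, 3 w.p. 5/64, 4 w.p. 7/64, 5 w.p. 9/64, 6 w.p. 11/64, …
E[payout] = (1/64)·1 + (3/64)·2 + (5/64)·3 + (7/64)·4 + (9/64)·5 + (11/64)·6 + (13/64)·7 + (15/64)·8 = 93/16
Expected profit = 93/16 − 10 = -67/16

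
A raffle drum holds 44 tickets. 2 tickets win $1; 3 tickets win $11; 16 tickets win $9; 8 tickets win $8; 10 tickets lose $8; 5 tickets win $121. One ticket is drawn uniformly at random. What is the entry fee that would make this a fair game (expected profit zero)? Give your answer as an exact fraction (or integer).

192/11 dollars

E[payout] = (2/44)·1 + (3/44)·11 + (16/44)·9 + (8/44)·8 + (10/44)·(-8) + (5/44)·121 = 192/11
Fair fee = E[payout] = 192/11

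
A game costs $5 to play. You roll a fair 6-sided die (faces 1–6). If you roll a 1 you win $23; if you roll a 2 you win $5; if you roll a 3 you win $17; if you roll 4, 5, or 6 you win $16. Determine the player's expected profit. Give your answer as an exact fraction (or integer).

E[payout] = (1/6)·5 + (1/2)·16 + (1/6)·17 + (1/6)·23 = 31/2
Expected profit = 31/2 − 5 = 21/2

21/2 dollars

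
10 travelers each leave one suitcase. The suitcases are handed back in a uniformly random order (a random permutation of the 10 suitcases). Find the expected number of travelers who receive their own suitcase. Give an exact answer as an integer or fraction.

1

Let Xᵢ = 1 if person i gets their own suitcase. For each i, P(Xᵢ=1) = 1/10.
By linearity of expectation, E[X₁+…+X_10] = 10·(1/10) = 1.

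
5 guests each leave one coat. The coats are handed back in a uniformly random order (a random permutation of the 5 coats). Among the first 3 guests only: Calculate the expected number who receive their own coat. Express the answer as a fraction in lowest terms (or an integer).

Let Xᵢ = 1 if person i gets their own coat. For each i, P(Xᵢ=1) = 1/5.
By linearity of expectation, E[X₁+…+X_3] = 3·(1/5) = 3/5.

3/5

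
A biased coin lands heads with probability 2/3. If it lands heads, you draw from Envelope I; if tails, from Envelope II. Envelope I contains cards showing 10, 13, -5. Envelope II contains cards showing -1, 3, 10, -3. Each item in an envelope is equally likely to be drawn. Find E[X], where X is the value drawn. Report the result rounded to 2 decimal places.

E[X | Envelope I] = (10 + 13 − 5)/3 = 6
E[X | Envelope II] = (-1 + 3 + 10 − 3)/4 = 9/4
E[X] = (2/3)·6 + (1/3)·9/4 = 19/4 ≈ 4.75

4.75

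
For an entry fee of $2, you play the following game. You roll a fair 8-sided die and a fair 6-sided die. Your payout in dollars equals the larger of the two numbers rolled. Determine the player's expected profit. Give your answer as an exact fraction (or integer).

Distribution of the larger of the two numbers rolled: 1 w.p. 1/48, 2 w.p. 1/16, 3 w.p. 5/48, 4 w.p. 7/48, 5 w.p. 3/16, 6 w.p. 11/48, …
E[payout] = (1/48)·1 + (1/16)·2 + (5/48)·3 + (7/48)·4 + (3/16)·5 + (11/48)·6 + (1/8)·7 + (1/8)·8 = 251/48
Expected profit = 251/48 − 2 = 155/48

155/48 dollars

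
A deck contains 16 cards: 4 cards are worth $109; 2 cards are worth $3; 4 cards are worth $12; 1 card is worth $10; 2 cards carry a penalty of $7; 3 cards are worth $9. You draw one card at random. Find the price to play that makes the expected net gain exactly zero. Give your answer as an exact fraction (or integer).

E[payout] = (4/16)·109 + (2/16)·3 + (4/16)·12 + (1/16)·10 + (2/16)·(-7) + (3/16)·9 = 513/16
Fair fee = E[payout] = 513/16

513/16 dollars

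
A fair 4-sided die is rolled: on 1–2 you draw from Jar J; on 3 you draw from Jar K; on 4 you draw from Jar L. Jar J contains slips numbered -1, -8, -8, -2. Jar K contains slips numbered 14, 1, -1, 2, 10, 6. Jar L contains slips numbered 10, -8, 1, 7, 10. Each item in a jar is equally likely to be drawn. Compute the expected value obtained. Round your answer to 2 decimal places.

-0.04

E[X | Jar J] = (-1 − 8 − 8 − 2)/4 = -19/4
E[X | Jar K] = (14 + 1 − 1 + 2 + 10 + 6)/6 = 16/3
E[X | Jar L] = (10 − 8 + 1 + 7 + 10)/5 = 4
E[X] = (1/2)·(-19/4) + (1/4)·16/3 + (1/4)·4 = -1/24 ≈ -0.04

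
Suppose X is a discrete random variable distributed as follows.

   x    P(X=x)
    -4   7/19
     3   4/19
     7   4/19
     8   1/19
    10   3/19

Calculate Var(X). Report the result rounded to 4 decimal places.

30.3380

E[X] = (7/19)·(-4) + (4/19)·3 + (4/19)·7 + (1/19)·8 + (3/19)·10 = 50/19
E[X²] = (7/19)·16 + (4/19)·9 + (4/19)·49 + (1/19)·64 + (3/19)·100 = 708/19
Var(X) = 708/19 − (50/19)² = 10952/361 ≈ 30.3380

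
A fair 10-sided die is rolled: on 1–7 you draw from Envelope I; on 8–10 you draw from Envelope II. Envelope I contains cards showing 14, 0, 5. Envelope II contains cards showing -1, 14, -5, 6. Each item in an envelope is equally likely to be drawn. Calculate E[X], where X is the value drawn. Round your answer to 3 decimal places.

5.483

E[X | Envelope I] = (14 + 0 + 5)/3 = 19/3
E[X | Envelope II] = (-1 + 14 − 5 + 6)/4 = 7/2
E[X] = (7/10)·19/3 + (3/10)·7/2 = 329/60 ≈ 5.483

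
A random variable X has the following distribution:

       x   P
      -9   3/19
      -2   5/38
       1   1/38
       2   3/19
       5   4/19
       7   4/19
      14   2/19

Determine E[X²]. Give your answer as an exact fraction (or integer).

1907/38

E[X²] = (3/19)·81 + (5/38)·4 + (1/38)·1 + (3/19)·4 + (4/19)·25 + (4/19)·49 + (2/19)·196
     = 1907/38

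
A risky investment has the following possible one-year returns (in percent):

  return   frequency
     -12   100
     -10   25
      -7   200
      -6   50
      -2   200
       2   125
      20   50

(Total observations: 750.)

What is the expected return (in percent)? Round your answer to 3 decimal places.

Total = 750, so P(return=-12) = 100/750, etc.
E[X] = (2/15)·(-12) + (1/30)·(-10) + (4/15)·(-7) + (1/15)·(-6) + (4/15)·(-2) + (1/6)·2 + (1/15)·20
     = -46/15 ≈ -3.067

-3.067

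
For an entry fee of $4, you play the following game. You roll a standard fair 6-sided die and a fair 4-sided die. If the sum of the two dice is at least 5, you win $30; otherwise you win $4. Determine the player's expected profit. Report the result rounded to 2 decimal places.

E[payout] = (1/4)·4 + (3/4)·30 = 47/2
Expected profit = 47/2 − 4 = 39/2 ≈ $19.50

$19.50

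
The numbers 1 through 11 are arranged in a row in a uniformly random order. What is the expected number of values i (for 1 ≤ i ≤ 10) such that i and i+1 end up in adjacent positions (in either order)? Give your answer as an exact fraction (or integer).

20/11

For each i ∈ {1,…,10}, let Xᵢ = 1 if i and i+1 are adjacent. P(Xᵢ=1) = 2·(11−1)!/11! = 2/11.
By linearity, E[ΣXᵢ] = (10)·(2/11) = 20/11.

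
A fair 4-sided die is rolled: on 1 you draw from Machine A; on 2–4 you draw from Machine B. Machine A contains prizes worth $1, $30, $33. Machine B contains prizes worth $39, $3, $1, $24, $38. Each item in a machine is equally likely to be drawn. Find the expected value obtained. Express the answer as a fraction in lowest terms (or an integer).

E[X | Machine A] = (1 + 30 + 33)/3 = 64/3
E[X | Machine B] = (39 + 3 + 1 + 24 + 38)/5 = 21
E[X] = (1/4)·64/3 + (3/4)·21 = 253/12

253/12 dollars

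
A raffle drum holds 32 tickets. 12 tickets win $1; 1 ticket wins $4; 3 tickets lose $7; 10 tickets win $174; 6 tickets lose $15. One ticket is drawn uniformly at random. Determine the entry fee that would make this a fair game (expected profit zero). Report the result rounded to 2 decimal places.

$51.41

E[payout] = (12/32)·1 + (1/32)·4 + (3/32)·(-7) + (10/32)·174 + (6/32)·(-15) = 1645/32
Fair fee = E[payout] = 1645/32 ≈ $51.41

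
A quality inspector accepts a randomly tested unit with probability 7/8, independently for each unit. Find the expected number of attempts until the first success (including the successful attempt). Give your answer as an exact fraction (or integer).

8/7

For a geometric distribution, E[trials] = 1/p = 1/(7/8) = 8/7.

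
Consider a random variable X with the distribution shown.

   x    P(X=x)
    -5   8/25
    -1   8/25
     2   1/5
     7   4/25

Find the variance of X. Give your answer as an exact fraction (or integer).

84/5

E[X] = (8/25)·(-5) + (8/25)·(-1) + (1/5)·2 + (4/25)·7 = -2/5
E[X²] = (8/25)·25 + (8/25)·1 + (1/5)·4 + (4/25)·49 = 424/25
Var(X) = 424/25 − (-2/5)² = 84/5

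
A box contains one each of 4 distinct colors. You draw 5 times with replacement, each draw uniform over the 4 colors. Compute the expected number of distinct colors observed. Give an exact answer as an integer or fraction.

781/256

Let Xⱼ=1 if type j appears at least once. P(Xⱼ=1) = 1 − ((4−1)/4)^5 = 781/1024.
E[#distinct] = 4·781/1024 = 781/256.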